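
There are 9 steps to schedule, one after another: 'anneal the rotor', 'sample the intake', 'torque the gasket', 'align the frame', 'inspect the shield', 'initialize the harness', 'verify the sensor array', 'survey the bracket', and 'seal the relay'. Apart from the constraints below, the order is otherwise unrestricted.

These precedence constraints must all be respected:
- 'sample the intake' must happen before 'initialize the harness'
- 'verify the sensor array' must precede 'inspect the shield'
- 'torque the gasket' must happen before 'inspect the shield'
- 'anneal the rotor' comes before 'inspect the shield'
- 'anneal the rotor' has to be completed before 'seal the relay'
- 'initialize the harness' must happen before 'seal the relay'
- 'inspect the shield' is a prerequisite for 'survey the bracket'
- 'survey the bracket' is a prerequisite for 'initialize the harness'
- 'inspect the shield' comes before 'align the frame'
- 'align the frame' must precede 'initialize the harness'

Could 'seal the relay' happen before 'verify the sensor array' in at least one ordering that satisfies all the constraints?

No

Following 'verify the sensor array' → 'inspect the shield' → 'align the frame' → 'initialize the harness' → 'seal the relay', 'verify the sensor array' must precede 'seal the relay' in every valid ordering.
Hence 'seal the relay' can never be scheduled before 'verify the sensor array'.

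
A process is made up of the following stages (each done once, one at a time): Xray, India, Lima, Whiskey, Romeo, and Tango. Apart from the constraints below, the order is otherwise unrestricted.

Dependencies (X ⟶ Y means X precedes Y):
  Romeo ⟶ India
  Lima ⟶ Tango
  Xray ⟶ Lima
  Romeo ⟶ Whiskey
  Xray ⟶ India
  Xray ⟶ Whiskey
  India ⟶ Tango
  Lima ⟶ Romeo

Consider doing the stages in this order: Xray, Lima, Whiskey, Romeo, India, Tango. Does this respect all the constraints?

No

In the proposed order, Whiskey appears before Romeo.
But one of the constraints requires Romeo before Whiskey, so this ordering violates it.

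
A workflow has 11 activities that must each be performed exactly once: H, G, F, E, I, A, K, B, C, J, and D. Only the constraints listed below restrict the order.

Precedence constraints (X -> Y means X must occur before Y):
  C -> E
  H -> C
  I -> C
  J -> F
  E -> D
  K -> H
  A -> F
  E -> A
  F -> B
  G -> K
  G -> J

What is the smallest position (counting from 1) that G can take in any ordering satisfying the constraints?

No constraint forces any other activity before G, so it can be placed first.

1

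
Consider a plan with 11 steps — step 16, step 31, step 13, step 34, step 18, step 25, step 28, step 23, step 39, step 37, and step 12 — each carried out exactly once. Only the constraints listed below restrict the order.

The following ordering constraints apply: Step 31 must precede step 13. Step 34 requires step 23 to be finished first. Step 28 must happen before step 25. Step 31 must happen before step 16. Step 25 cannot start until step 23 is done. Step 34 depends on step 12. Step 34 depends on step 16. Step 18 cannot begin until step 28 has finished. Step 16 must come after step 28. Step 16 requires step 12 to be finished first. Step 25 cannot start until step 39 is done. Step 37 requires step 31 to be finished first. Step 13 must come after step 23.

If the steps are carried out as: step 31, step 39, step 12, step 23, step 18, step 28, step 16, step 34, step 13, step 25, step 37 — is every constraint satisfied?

No

Here step 28 comes after step 18.
But one of the constraints requires step 28 before step 18, so this ordering violates it.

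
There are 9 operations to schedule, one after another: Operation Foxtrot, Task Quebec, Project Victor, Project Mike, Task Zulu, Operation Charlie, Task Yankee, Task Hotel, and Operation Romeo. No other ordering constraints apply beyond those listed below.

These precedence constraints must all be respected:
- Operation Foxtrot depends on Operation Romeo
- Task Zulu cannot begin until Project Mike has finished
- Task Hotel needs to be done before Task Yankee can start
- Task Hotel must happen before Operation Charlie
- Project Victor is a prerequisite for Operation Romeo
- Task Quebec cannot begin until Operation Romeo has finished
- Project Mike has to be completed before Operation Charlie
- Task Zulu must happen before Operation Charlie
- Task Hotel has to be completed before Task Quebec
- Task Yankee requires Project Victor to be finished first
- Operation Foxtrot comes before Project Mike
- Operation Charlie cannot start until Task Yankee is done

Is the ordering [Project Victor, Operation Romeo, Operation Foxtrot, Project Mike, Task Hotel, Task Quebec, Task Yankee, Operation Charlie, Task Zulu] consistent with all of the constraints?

No

Here Task Zulu comes after Operation Charlie.
Since Task Zulu is required before Operation Charlie, the ordering is invalid.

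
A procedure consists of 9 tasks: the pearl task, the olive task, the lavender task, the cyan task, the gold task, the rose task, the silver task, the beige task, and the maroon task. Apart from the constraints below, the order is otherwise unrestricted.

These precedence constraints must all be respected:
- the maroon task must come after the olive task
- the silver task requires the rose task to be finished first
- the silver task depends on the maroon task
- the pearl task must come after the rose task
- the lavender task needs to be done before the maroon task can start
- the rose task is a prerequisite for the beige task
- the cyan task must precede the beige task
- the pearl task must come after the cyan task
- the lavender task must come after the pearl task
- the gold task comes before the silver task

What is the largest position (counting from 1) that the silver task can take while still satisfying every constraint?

The silver task has no required successors, so nothing stops it from going last (position 9).

9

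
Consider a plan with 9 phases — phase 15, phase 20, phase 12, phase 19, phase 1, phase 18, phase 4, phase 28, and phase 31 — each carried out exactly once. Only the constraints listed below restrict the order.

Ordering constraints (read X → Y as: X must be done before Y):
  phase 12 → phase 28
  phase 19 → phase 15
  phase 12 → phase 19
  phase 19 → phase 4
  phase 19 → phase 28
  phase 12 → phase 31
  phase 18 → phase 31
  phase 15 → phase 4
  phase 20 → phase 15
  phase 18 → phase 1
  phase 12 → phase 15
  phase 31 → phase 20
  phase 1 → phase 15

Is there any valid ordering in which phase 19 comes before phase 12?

Following phase 12 → phase 19, phase 12 must precede phase 19 in every valid ordering.
Hence phase 19 can never be scheduled before phase 12.

No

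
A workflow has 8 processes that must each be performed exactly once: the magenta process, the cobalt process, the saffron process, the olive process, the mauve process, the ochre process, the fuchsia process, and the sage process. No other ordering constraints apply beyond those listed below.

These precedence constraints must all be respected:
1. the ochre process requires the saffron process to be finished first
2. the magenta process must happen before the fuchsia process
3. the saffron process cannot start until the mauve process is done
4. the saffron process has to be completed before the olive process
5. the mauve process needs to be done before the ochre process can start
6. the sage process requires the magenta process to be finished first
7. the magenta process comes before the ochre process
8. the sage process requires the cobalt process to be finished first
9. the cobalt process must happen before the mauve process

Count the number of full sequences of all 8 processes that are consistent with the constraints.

200

2 processes have no prerequisites (the magenta process, the cobalt process), so any of them could come first.
Systematically extending each partial ordering one process at a time and counting, there are 200 complete orderings.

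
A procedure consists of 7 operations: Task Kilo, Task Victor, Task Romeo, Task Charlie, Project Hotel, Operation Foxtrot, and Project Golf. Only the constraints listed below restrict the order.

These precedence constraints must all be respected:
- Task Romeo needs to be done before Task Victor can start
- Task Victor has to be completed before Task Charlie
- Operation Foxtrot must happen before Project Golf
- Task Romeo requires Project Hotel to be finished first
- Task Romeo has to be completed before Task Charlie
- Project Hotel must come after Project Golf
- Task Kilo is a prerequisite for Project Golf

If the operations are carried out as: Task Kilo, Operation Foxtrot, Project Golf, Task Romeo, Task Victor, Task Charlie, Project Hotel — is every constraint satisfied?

No

Here Project Hotel comes after Task Romeo.
That contradicts the constraint that Project Hotel must precede Task Romeo.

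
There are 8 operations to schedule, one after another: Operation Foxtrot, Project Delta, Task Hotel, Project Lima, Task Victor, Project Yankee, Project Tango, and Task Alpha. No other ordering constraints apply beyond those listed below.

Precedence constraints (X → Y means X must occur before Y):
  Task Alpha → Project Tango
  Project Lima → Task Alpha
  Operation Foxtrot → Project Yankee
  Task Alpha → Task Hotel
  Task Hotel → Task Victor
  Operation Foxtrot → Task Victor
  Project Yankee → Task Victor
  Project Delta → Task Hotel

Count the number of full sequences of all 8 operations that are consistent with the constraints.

192

3 operations have no prerequisites (Operation Foxtrot, Project Delta, Project Lima), so any of them could come first.
Systematically extending each partial ordering one operation at a time and counting, there are 192 complete orderings.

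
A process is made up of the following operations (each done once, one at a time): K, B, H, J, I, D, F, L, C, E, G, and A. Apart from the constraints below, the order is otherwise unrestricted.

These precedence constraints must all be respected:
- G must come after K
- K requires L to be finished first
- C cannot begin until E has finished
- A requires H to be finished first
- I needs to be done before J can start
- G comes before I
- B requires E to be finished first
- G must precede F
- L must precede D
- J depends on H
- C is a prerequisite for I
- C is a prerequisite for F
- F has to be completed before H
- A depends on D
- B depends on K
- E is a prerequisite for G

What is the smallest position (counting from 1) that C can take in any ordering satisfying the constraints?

2

Working backwards through the constraints from C, its only required predecessor is E.
With 1 mandatory predecessor, the earliest C can sit is position 1+1 = 2, and placing just that one first achieves it.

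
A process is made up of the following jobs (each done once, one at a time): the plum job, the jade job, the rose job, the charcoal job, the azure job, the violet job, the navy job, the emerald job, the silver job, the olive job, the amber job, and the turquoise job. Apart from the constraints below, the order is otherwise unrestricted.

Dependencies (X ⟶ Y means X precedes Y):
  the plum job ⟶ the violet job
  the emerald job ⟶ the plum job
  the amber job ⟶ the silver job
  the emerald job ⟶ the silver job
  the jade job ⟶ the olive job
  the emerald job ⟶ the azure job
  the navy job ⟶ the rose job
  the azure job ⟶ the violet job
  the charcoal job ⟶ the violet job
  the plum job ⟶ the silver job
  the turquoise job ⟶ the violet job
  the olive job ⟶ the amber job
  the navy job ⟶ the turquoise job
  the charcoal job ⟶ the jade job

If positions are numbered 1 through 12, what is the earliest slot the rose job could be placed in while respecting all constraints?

Working backwards through the constraints from the rose job, its only required predecessor is the navy job.
So at minimum 1 job comes before the rose job, putting the rose job no earlier than position 2. That position is achievable by scheduling exactly that predecessor first.

2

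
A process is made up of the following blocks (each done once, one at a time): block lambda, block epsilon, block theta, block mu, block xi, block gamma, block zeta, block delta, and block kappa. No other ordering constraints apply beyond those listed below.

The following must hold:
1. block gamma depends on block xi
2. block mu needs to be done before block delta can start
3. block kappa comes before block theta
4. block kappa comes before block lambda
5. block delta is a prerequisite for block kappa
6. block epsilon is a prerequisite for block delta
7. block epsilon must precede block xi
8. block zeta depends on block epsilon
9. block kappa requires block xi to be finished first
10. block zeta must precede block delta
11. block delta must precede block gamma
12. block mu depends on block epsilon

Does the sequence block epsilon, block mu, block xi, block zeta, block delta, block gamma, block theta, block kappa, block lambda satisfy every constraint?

In the proposed order, block theta appears before block kappa.
Since block kappa is required before block theta, the ordering is invalid.

No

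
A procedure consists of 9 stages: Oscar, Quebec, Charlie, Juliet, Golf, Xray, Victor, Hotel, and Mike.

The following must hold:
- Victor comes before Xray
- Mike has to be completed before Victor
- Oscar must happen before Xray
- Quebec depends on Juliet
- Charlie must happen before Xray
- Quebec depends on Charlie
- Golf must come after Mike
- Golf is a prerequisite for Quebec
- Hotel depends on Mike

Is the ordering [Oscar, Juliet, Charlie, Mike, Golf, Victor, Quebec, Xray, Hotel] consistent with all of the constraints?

Going through the constraints one by one, each required predecessor appears earlier in the sequence than its dependent — e.g. Oscar (position 1) is before Xray (position 8), as required.

Yes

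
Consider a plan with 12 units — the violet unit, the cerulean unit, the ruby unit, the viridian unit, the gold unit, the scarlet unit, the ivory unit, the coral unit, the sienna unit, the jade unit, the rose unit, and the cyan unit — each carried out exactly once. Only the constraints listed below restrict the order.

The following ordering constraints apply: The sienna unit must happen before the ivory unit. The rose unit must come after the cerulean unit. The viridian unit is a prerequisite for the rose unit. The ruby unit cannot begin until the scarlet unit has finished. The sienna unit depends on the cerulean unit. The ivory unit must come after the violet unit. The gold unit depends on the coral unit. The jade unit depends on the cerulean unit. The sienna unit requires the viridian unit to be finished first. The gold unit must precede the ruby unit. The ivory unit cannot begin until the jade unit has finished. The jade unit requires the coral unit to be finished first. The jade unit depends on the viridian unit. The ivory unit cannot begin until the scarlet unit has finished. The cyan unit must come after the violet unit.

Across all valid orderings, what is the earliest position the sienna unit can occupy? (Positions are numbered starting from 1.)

Every unit that must precede the sienna unit has to come before it. Tracing all chains that end at the sienna unit, those units are: the cerulean unit, the viridian unit — 2 in total.
With 2 mandatory predecessors, the earliest the sienna unit can sit is position 2+1 = 3, and placing just those 2 first achieves it.

3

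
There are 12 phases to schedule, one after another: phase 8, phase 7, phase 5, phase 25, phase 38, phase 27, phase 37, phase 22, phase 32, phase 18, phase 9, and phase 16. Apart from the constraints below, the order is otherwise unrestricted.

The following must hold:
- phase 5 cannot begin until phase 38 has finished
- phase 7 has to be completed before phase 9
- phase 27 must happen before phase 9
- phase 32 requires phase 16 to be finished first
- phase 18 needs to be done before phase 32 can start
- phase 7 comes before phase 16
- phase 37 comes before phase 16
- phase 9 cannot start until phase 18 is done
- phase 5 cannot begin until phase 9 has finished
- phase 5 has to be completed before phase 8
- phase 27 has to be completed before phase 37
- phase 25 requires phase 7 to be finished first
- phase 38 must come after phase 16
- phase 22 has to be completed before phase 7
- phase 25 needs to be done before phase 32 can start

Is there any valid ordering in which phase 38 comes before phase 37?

No

Following phase 37 → phase 16 → phase 38, phase 37 must precede phase 38 in every valid ordering.
Hence phase 38 can never be scheduled before phase 37.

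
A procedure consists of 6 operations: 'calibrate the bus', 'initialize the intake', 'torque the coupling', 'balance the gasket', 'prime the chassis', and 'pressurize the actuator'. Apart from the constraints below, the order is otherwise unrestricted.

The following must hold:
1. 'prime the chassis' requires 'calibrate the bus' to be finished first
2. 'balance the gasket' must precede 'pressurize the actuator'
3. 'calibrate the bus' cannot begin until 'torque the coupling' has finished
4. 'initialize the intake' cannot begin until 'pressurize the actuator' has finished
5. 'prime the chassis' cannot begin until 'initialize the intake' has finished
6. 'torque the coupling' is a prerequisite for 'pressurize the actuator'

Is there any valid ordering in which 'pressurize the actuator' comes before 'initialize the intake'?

Every valid ordering already has 'pressurize the actuator' before 'initialize the intake' (the constraints require it), so in particular at least one does.

Yes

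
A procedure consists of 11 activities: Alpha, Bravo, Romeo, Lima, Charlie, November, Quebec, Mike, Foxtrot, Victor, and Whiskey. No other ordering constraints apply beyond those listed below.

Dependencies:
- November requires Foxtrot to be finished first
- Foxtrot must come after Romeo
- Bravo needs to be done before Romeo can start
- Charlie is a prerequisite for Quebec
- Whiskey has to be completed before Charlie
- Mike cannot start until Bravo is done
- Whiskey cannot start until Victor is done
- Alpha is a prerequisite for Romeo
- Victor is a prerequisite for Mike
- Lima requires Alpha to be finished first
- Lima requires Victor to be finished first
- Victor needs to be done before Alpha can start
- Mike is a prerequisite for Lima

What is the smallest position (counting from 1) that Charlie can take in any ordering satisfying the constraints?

Every activity that must precede Charlie has to come before it. Tracing all chains that end at Charlie, those activities are: Victor, Whiskey — 2 in total.
So at minimum 2 activities come before Charlie, putting Charlie no earlier than position 3. That position is achievable by scheduling exactly those predecessors first.

3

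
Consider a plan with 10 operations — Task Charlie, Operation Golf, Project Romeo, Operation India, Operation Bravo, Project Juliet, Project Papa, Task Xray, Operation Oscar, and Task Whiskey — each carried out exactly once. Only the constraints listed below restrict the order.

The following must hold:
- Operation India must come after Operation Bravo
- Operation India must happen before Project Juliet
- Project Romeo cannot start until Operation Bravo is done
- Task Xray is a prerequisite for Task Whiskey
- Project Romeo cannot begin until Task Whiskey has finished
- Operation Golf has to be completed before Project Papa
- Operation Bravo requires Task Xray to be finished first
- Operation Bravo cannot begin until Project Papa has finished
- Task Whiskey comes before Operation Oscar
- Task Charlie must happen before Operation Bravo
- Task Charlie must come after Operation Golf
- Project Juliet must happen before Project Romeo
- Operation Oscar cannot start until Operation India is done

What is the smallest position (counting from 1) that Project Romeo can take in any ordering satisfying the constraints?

9

Working backwards through the constraints from Project Romeo, its full set of required predecessors is Task Charlie, Operation Golf, Operation India, Operation Bravo, Project Juliet, Project Papa, Task Xray, Task Whiskey — 8 of them.
With 8 mandatory predecessors, the earliest Project Romeo can sit is position 8+1 = 9, and placing just those 8 first achieves it.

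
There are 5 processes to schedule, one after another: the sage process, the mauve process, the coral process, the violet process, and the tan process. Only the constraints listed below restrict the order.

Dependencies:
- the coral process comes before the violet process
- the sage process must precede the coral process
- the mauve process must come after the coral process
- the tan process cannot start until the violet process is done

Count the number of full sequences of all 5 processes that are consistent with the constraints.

Only the sage process has no prerequisites, so it must go first.
Systematically extending each partial ordering one process at a time and counting, there are 3 complete orderings.

3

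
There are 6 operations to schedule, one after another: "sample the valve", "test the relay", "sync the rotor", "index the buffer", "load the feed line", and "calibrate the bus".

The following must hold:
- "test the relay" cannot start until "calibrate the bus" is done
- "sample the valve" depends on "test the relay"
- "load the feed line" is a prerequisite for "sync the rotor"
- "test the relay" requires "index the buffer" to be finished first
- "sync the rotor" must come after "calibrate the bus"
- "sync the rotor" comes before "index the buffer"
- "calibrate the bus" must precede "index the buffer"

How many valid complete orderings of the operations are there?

2

2 operations have no prerequisites ("load the feed line", "calibrate the bus"), so any of them could come first.
Systematically extending each partial ordering one operation at a time and counting, there are 2 complete orderings.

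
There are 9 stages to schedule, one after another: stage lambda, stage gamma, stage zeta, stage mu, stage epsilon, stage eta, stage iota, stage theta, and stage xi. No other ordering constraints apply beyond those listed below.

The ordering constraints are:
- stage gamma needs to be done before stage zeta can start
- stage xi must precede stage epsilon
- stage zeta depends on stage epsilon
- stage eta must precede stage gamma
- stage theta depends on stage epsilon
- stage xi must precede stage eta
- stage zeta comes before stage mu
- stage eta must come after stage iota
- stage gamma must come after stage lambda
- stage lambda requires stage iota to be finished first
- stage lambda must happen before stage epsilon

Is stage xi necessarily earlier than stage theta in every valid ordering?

There is a constraint chain stage xi → stage epsilon → stage theta.
Hence stage xi necessarily comes before stage theta.

Yes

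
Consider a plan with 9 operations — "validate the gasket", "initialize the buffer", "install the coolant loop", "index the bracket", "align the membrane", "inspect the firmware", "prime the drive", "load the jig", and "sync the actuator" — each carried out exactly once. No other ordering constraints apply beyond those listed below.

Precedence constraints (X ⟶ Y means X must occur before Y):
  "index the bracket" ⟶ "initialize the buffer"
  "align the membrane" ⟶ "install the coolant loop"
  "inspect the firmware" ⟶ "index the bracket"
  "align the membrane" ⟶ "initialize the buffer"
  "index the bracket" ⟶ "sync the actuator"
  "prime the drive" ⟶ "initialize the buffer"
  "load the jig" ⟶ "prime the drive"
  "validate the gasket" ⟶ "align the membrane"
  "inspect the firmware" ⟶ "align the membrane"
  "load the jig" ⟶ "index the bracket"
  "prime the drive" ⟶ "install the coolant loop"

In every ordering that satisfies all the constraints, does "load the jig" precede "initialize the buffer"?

Yes

There is a constraint chain "load the jig" → "index the bracket" → "initialize the buffer".
Hence "load the jig" necessarily comes before "initialize the buffer".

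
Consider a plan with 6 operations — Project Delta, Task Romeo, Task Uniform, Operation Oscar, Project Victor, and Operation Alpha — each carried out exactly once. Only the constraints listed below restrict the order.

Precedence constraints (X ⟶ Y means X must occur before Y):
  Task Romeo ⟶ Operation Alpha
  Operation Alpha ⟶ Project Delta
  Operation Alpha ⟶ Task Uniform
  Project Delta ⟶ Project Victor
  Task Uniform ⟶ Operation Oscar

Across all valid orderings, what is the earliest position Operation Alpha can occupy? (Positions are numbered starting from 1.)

Working backwards through the constraints from Operation Alpha, its only required predecessor is Task Romeo.
So at minimum 1 operation comes before Operation Alpha, putting Operation Alpha no earlier than position 2. That position is achievable by scheduling exactly that predecessor first.

2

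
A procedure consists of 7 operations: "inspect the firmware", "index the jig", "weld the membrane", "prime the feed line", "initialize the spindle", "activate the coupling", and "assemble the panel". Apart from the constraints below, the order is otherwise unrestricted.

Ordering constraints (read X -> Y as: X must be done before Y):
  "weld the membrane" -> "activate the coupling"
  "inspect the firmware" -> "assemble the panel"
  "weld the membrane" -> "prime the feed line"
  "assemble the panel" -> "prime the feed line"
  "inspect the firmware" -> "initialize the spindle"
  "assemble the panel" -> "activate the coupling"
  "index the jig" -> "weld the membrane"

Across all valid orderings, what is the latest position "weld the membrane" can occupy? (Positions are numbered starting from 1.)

5

The operations that are forced after "weld the membrane", directly or by a chain of constraints, are "prime the feed line", "activate the coupling". That's 2 operations.
With 2 mandatory successors out of 7 operations total, the latest slot for "weld the membrane" is 7−2 = 5, and it's reachable by doing all non-successors before "weld the membrane".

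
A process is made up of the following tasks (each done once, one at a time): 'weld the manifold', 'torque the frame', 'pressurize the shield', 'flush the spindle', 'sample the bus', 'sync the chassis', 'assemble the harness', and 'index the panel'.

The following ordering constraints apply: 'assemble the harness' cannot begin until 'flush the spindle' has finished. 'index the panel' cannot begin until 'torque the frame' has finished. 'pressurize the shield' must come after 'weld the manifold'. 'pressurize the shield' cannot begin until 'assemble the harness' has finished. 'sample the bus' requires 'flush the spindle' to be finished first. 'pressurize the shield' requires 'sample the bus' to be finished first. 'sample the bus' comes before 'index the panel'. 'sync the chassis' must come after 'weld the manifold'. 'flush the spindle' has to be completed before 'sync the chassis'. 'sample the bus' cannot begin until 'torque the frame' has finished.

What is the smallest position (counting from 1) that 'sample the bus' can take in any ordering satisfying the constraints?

3

Every task that must precede 'sample the bus' has to come before it. Tracing all chains that end at 'sample the bus', those tasks are: 'torque the frame', 'flush the spindle' — 2 in total.
With 2 mandatory predecessors, the earliest 'sample the bus' can sit is position 2+1 = 3, and placing just those 2 first achieves it.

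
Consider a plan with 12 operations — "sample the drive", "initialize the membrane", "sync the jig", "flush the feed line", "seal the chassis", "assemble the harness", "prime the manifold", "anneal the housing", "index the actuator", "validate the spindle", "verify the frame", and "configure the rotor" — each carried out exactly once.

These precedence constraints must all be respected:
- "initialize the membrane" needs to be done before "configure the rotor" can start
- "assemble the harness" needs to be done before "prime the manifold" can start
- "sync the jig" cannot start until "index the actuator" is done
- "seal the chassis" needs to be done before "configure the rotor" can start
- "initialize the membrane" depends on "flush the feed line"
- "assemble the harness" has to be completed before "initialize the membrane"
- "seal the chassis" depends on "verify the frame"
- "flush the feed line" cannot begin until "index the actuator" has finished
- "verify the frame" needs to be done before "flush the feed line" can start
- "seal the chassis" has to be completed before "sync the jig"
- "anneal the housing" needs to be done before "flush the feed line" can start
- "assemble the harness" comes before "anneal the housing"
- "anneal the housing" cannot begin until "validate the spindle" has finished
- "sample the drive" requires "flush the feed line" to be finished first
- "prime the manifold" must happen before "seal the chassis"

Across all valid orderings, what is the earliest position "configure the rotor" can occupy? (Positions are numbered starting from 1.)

10

Every operation that must precede "configure the rotor" has to come before it. Tracing all chains that end at "configure the rotor", those operations are: "initialize the membrane", "flush the feed line", "seal the chassis", "assemble the harness", "prime the manifold", "anneal the housing", "index the actuator", "validate the spindle", "verify the frame" — 9 in total.
So at minimum 9 operations come before "configure the rotor", putting "configure the rotor" no earlier than position 10. That position is achievable by scheduling exactly those predecessors first.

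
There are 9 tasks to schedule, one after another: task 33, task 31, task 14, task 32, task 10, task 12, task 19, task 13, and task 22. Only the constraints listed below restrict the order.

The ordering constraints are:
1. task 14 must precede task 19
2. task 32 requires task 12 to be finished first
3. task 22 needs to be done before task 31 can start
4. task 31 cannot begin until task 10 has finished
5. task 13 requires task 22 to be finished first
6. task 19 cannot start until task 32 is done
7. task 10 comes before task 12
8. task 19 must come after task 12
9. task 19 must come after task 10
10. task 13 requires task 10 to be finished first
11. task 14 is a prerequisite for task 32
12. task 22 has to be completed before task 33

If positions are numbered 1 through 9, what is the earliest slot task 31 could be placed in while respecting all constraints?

Working backwards through the constraints from task 31, its full set of required predecessors is task 10, task 22 — 2 of them.
With 2 mandatory predecessors, the earliest task 31 can sit is position 2+1 = 3, and placing just those 2 first achieves it.

3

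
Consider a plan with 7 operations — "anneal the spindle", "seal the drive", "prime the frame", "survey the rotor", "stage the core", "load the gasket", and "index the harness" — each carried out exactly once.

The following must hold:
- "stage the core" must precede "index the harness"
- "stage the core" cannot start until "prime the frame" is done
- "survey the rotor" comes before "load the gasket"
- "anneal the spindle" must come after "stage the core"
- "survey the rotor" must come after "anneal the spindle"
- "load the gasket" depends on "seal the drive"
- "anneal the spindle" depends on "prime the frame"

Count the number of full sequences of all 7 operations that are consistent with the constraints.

23

2 operations have no prerequisites ("seal the drive", "prime the frame"), so any of them could come first.
Enumerating by repeatedly choosing an available operation (one whose prerequisites are all placed) gives 23 distinct complete orderings.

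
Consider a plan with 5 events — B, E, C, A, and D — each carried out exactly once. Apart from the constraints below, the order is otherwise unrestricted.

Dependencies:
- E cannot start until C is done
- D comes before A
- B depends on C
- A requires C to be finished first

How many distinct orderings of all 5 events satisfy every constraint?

18

The events with no prerequisites are C, D; any of them can be placed first.
Enumerating by repeatedly choosing an available event (one whose prerequisites are all placed) gives 18 distinct complete orderings.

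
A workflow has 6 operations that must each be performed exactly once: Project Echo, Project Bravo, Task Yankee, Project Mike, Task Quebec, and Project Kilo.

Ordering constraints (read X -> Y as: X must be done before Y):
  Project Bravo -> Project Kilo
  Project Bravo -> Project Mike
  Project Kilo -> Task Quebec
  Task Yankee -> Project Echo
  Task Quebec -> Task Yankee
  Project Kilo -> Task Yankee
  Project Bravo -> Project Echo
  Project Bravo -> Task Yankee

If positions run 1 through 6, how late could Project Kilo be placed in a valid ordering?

Every operation that must follow Project Kilo has to come after it. Tracing all chains starting from Project Kilo, those operations are: Project Echo, Task Yankee, Task Quebec — 3 in total.
With 3 mandatory successors out of 6 operations total, the latest slot for Project Kilo is 6−3 = 3, and it's reachable by doing all non-successors before Project Kilo.

3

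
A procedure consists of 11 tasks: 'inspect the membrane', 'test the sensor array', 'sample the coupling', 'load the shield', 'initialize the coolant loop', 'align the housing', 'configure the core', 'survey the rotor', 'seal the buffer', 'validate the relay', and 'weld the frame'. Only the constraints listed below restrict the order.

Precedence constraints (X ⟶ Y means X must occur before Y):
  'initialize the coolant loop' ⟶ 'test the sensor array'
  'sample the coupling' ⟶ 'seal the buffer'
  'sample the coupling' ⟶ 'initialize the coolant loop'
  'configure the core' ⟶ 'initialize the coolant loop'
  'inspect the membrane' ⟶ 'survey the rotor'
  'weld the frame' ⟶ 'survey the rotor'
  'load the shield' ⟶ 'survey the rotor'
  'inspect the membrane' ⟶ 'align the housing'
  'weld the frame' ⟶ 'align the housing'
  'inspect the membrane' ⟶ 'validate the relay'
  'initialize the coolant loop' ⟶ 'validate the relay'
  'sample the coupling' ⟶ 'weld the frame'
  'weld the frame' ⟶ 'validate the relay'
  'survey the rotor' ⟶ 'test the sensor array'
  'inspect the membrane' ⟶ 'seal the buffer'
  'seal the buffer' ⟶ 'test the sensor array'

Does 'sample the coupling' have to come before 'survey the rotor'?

There is a constraint chain 'sample the coupling' → 'weld the frame' → 'survey the rotor'.
So 'sample the coupling' must precede 'survey the rotor' in any valid ordering.

Yes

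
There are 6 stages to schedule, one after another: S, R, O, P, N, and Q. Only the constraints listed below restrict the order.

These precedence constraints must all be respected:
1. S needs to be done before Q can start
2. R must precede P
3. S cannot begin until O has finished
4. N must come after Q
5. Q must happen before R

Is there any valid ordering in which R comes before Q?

Following Q → R, Q must precede R in every valid ordering.
Hence R can never be scheduled before Q.

No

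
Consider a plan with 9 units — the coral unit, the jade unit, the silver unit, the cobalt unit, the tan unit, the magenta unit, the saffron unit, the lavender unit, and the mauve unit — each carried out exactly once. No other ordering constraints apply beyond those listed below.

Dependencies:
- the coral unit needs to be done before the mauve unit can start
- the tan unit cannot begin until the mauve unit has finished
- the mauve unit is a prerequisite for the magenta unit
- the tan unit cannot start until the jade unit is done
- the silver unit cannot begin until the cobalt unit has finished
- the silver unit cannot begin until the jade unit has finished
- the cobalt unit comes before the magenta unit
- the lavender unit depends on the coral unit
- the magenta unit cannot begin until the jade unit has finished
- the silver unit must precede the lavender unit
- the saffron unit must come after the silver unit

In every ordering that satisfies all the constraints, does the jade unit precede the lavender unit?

Yes

There is a constraint chain the jade unit → the silver unit → the lavender unit.
Hence the jade unit necessarily comes before the lavender unit.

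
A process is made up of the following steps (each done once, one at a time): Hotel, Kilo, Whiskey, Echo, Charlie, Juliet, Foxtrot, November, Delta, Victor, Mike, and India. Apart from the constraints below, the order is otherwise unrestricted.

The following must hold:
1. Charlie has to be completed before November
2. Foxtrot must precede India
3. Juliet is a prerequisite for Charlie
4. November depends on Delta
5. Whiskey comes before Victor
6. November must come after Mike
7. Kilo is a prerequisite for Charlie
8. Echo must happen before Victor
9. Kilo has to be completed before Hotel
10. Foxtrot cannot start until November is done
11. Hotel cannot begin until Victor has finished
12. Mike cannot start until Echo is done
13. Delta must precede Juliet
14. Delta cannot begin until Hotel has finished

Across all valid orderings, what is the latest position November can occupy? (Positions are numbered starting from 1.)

10

Every step that must follow November has to come after it. Tracing all chains starting from November, those steps are: Foxtrot, India — 2 in total.
So at least 2 steps follow November, putting November no later than position 10. That position is achievable by scheduling everything else first.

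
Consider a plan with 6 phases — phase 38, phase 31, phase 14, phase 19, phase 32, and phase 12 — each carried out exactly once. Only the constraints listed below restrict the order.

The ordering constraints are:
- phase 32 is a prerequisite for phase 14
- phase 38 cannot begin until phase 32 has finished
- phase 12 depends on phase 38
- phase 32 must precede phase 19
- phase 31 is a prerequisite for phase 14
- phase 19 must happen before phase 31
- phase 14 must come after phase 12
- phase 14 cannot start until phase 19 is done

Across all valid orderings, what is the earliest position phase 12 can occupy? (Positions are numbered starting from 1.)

3

The phases that are forced before phase 12, directly or transitively, are phase 38, phase 32. That's 2 phases.
So at minimum 2 phases come before phase 12, putting phase 12 no earlier than position 3. That position is achievable by scheduling exactly those predecessors first.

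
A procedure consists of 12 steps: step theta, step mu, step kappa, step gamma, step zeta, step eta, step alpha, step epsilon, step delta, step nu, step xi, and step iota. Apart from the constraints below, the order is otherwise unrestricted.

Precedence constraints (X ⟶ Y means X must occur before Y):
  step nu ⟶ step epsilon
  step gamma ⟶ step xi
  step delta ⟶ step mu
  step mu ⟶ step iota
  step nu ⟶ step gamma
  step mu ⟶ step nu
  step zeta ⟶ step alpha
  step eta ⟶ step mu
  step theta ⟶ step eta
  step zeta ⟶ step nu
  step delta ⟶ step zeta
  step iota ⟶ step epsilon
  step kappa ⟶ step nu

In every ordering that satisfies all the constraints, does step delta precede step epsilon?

Chaining the stated constraints: step delta → step mu → step nu → step epsilon.
That forces step delta before step epsilon in every valid schedule.

Yes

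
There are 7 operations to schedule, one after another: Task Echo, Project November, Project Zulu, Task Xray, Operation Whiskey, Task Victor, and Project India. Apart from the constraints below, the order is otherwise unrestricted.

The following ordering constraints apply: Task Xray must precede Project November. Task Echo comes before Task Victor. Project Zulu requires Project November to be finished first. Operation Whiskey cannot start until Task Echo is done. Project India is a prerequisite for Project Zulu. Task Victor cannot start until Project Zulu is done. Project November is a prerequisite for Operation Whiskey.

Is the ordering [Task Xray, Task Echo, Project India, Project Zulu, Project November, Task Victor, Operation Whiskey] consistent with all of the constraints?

No

Here Project November comes after Project Zulu.
Since Project November is required before Project Zulu, the ordering is invalid.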